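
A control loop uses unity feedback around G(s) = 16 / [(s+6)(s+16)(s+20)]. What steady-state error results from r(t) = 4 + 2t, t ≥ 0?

No free integrators in G(s): this is a type 0 system. By superposition:
  • 4: e_ss = 4/(1+K_p) with K_p=1/120 → 480/121.
  • 2t: a type-0 system cannot track it, e_ss → ∞.
The unbounded component dominates.

infinity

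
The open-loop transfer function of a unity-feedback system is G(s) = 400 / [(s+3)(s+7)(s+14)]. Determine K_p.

200/147

G(s) has no factors of s in the denominator, so the system is type 0.
K_p = lim_{s→0} G(s) = 400 / (3·7·14) = 200/147.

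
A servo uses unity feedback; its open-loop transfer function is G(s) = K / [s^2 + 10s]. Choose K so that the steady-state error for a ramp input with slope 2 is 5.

The denominator has no term below 10s — 1 pole at s=0, type 1.
K_v = lim_{s→0} s·G(s) = K / 10 = 0.1·K.
e_ss = 2/K_v = 5 ⇒ K_v = 0.4 ⇒ K = 0.4/0.1 = 4.

4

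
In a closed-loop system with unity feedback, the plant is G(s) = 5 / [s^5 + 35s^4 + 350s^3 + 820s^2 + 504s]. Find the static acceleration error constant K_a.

0

Lowest-order denominator term is 504s, so the open loop has 1 pole at the origin → type 1 system.
K_a = lim_{s→0} s^2·G(s) = 0 (the extra factor of s kills the finite limit).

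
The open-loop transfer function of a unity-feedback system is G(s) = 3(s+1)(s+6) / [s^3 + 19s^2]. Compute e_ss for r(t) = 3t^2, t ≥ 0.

19/3

Lowest-order denominator term is 19s^2, so the open loop has 2 poles at the origin → type 2 system.
K_a = lim_{s→0} s^2·G(s) = 3·1·6 / 19 = 18/19.
r(t) = 3t^2 gives R(s) = 6/s^3.
e_ss = 6/K_a = 6/(18/19) = 19/3.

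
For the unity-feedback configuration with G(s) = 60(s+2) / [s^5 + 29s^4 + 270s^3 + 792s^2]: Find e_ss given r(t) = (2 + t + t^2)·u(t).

Factoring s^2 from the denominator leaves a polynomial with constant term 792, so the system is type 2. Taking each input component in turn:
  • 2: tracked with zero error.
  • t: tracked with zero error.
  • t^2: e_ss = 2/K_a with K_a=5/33 → 13.2.
Total e_ss = 13.2.

13.2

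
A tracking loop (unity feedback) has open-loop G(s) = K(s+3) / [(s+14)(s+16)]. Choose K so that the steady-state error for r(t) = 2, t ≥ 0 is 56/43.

The open loop has no poles at the origin → type 0 system.
K_p = lim_{s→0} G(s) = K·3 / (14·16) = (3/224)·K.
e_ss = 2/(1 + K_p) = 56/43 ⇒ 1 + (3/224)·K = 43/28 ⇒ K = 40.

40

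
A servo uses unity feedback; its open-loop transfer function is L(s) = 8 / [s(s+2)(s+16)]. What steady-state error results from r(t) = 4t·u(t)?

One free integrator in L(s): this is a type 1 system.
K_v = lim_{s→0} s·L(s) = 8 / (2·16) = 0.25.
e_ss = 4/K_v = 4/0.25 = 16.

16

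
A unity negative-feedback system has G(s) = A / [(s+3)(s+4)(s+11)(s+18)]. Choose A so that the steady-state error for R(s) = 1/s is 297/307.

System type = 0 (no poles at s=0).
K_p = lim_{s→0} G(s) = A / (3·4·11·18) = (1/2376)·A.
e_ss = 1/(1 + K_p) = 297/307 ⇒ 1 + (1/2376)·A = 307/297 ⇒ A = 80.

80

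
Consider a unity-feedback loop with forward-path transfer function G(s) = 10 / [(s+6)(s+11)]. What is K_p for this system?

System type = 0 (no poles at s=0).
K_p = lim_{s→0} G(s) = 10 / (6·11) = 5/33.

5/33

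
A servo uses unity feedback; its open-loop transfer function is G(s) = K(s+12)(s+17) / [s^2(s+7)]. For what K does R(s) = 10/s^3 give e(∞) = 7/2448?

120

Two free integrators in G(s): this is a type 2 system.
K_a = lim_{s→0} s^2·G(s) = K·12·17 / (7) = (204/7)·K.
e_ss = 10/K_a = 7/2448 ⇒ K_a = 24480/7 ⇒ K = (24480/7)/(204/7) = 120.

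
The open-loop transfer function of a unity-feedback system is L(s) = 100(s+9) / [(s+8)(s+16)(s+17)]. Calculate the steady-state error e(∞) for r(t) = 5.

2720/769

L(s) has no factors of s in the denominator, so the system is type 0.
K_p = lim_{s→0} L(s) = 100·9 / (8·16·17) = 225/544.
e_ss = 5/(1 + K_p) = 5/(769/544) = 2720/769.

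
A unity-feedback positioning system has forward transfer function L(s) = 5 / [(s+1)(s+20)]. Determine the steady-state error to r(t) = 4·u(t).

3.2

System type = 0 (no poles at s=0).
K_p = lim_{s→0} L(s) = 5 / (1·20) = 0.25.
e_ss = 4/(1 + K_p) = 4/1.25 = 3.2.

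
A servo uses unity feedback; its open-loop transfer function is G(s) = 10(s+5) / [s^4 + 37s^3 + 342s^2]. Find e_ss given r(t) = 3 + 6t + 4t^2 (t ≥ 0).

54.72

Lowest-order denominator term is 342s^2, so the open loop has 2 poles at the origin → type 2 system. By superposition:
  • 3: tracked with zero error.
  • 6t: tracked with zero error.
  • 4t^2: e_ss = 8/K_a with K_a=25/171 → 54.72.
Total e_ss = 54.72.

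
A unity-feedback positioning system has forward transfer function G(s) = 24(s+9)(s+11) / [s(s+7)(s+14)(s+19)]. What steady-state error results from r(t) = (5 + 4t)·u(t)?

System type = 1 (one pole at s=0). Taking each input component in turn:
  • 5: tracked with zero error.
  • 4t: e_ss = 4/K_v with K_v=1188/931 → 931/297.
Total e_ss = 931/297.

931/297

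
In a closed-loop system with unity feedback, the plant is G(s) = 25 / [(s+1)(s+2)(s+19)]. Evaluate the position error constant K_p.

G(s) has no factors of s in the denominator, so the system is type 0.
K_p = lim_{s→0} G(s) = 25 / (1·2·19) = 25/38.

25/38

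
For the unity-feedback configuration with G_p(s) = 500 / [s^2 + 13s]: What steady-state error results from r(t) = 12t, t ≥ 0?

0.312

Lowest-order denominator term is 13s, so the open loop has 1 pole at the origin → type 1 system.
K_v = lim_{s→0} s·G_p(s) = 500 / 13 = 500/13.
e_ss = 12/K_v = 12/(500/13) = 0.312.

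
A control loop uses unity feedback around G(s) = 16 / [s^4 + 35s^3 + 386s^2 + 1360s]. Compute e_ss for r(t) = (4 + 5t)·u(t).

The denominator has no term below 1360s — 1 pole at s=0, type 1. By superposition:
  • 4: tracked with zero error.
  • 5t: e_ss = 5/K_v with K_v=1/85 → 425.
Total e_ss = 425.

425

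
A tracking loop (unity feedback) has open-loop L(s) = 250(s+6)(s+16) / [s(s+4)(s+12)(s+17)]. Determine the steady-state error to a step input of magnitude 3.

L(s) has one factor of s in the denominator, so the system is type 1.
K_p = ∞ for a type-1 system; e_ss to a step is zero.

0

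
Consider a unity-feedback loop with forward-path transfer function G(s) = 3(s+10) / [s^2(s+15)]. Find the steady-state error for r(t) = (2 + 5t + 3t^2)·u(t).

System type = 2 (two poles at s=0). Taking each input component in turn:
  • 2: tracked with zero error.
  • 5t: tracked with zero error.
  • 3t^2: e_ss = 6/K_a with K_a=2 → 3.
Total e_ss = 3.

3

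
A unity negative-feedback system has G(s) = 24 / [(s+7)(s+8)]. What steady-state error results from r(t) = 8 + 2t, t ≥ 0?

infinity

No free integrators in G(s): this is a type 0 system. Taking each input component in turn:
  • 8: e_ss = 8/(1+K_p) with K_p=3/7 → 5.6.
  • 2t: a type-0 system cannot track it, e_ss → ∞.
The unbounded component dominates.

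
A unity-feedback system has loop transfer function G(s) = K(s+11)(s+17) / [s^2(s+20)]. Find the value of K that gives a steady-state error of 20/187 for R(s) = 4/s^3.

4

Two free integrators in G(s): this is a type 2 system.
K_a = lim_{s→0} s^2·G(s) = K·11·17 / (20) = 9.35·K.
e_ss = 4/K_a = 20/187 ⇒ K_a = 37.4 ⇒ K = 37.4/9.35 = 4.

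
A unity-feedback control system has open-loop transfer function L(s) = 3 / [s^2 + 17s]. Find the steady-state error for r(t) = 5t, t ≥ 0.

85/3

The denominator has no term below 17s — 1 pole at s=0, type 1.
K_v = lim_{s→0} s·L(s) = 3 / 17 = 3/17.
e_ss = 5/K_v = 5/(3/17) = 85/3.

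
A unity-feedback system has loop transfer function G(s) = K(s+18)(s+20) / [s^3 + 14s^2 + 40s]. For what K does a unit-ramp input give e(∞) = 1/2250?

Lowest-order denominator term is 40s, so the open loop has 1 pole at the origin → type 1 system.
K_v = lim_{s→0} s·G(s) = K·18·20 / 40 = 9·K.
e_ss = 1/K_v = 1/2250 ⇒ K_v = 2250 ⇒ K = 2250/9 = 250.

250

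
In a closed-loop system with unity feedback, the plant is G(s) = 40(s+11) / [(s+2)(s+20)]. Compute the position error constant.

11

No free integrators in G(s): this is a type 0 system.
K_p = lim_{s→0} G(s) = 40·11 / (2·20) = 11.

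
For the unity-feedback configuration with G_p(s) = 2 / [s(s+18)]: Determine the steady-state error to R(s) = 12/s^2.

108

G_p(s) has one factor of s in the denominator, so the system is type 1.
K_v = lim_{s→0} s·G_p(s) = 2 / (18) = 1/9.
e_ss = 12/K_v = 12/(1/9) = 108.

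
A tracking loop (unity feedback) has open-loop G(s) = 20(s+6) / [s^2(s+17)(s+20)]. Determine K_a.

Two free integrators in G(s): this is a type 2 system.
K_a = lim_{s→0} s^2·G(s) = 20·6 / (17·20) = 6/17.

6/17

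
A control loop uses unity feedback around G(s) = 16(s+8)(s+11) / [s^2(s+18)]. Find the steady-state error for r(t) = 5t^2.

45/352

The open loop has two poles at the origin → type 2 system.
K_a = lim_{s→0} s^2·G(s) = 16·8·11 / (18) = 704/9.
r(t) = 5t^2 gives R(s) = 10/s^3.
e_ss = 10/K_a = 10/(704/9) = 45/352.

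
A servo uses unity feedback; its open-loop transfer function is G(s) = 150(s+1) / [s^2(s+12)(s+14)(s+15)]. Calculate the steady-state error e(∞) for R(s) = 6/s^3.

100.8

G(s) has two factors of s in the denominator, so the system is type 2.
K_a = lim_{s→0} s^2·G(s) = 150·1 / (12·14·15) = 5/84.
r(t) = 3t^2 gives R(s) = 6/s^3.
e_ss = 6/K_a = 6/(5/84) = 100.8.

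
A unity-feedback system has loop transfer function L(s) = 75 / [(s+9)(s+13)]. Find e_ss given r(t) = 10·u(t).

L(s) has no factors of s in the denominator, so the system is type 0.
K_p = lim_{s→0} L(s) = 75 / (9·13) = 25/39.
e_ss = 10/(1 + K_p) = 10/(64/39) = 195/32.

195/32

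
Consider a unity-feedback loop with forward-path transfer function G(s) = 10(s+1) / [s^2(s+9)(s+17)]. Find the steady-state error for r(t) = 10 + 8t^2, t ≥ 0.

244.8

System type = 2 (two poles at s=0). Treating each term separately:
  • 10: tracked with zero error.
  • 8t^2: e_ss = 16/K_a with K_a=10/153 → 244.8.
Total e_ss = 244.8.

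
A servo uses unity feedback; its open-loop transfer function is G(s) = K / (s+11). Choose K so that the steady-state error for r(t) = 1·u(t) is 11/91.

G(s) has no factors of s in the denominator, so the system is type 0.
K_p = lim_{s→0} G(s) = K / (11) = (1/11)·K.
e_ss = 1/(1 + K_p) = 11/91 ⇒ 1 + (1/11)·K = 91/11 ⇒ K = 80.

80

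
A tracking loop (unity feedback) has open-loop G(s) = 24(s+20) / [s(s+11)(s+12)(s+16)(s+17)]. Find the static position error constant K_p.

K_p = lim_{s→0} G(s); with 1 pole at the origin the limit diverges, so K_p = ∞.

infinity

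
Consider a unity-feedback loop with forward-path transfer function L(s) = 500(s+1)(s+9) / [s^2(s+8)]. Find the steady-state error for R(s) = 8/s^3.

System type = 2 (two poles at s=0).
K_a = lim_{s→0} s^2·L(s) = 500·1·9 / (8) = 562.5.
r(t) = 4t^2 gives R(s) = 8/s^3.
e_ss = 8/K_a = 8/562.5 = 16/1125.

16/1125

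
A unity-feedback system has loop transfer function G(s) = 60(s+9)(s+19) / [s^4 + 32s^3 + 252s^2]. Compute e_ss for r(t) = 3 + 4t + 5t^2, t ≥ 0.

The denominator has no term below 252s^2 — 2 poles at s=0, type 2. Treating each term separately:
  • 3: tracked with zero error.
  • 4t: tracked with zero error.
  • 5t^2: e_ss = 10/K_a with K_a=285/7 → 14/57.
Total e_ss = 14/57.

14/57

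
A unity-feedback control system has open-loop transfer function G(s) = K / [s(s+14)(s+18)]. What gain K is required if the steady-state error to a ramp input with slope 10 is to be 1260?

The open loop has one pole at the origin → type 1 system.
K_v = lim_{s→0} s·G(s) = K / (14·18) = (1/252)·K.
e_ss = 10/K_v = 1260 ⇒ K_v = 1/126 ⇒ K = (1/126)/(1/252) = 2.

2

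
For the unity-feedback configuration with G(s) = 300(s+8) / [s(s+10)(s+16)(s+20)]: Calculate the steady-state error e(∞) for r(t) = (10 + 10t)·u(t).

40/3

System type = 1 (one pole at s=0). Taking each input component in turn:
  • 10: tracked with zero error.
  • 10t: e_ss = 10/K_v with K_v=0.75 → 40/3.
Total e_ss = 40/3.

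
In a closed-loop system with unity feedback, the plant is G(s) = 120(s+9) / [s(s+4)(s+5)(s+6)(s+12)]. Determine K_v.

0.75

G(s) has one factor of s in the denominator, so the system is type 1.
K_v = lim_{s→0} s·G(s) = 120·9 / (4·5·6·12) = 0.75.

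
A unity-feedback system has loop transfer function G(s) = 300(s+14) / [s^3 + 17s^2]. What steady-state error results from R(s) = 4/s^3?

17/1050

The denominator has no term below 17s^2 — 2 poles at s=0, type 2.
K_a = lim_{s→0} s^2·G(s) = 300·14 / 17 = 4200/17.
r(t) = 2t^2 gives R(s) = 4/s^3.
e_ss = 4/K_a = 4/(4200/17) = 17/1050.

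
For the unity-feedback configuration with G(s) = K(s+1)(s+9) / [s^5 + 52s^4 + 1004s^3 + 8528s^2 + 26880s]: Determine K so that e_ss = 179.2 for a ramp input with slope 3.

The denominator has no term below 26880s — 1 pole at s=0, type 1.
K_v = lim_{s→0} s·G(s) = K·1·9 / 26880 = (3/8960)·K.
e_ss = 3/K_v = 179.2 ⇒ K_v = 15/896 ⇒ K = (15/896)/(3/8960) = 50.

50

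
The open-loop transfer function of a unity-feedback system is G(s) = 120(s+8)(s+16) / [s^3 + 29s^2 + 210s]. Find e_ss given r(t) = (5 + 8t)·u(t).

Lowest-order denominator term is 210s, so the open loop has 1 pole at the origin → type 1 system. Taking each input component in turn:
  • 5: tracked with zero error.
  • 8t: e_ss = 8/K_v with K_v=512/7 → 7/64.
Total e_ss = 7/64.

7/64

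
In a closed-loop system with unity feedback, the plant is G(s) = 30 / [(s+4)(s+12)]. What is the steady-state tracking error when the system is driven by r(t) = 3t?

G(s) has no factors of s in the denominator, so the system is type 0.
For a type-0 system K_v = 0, so e_ss to a ramp input is unbounded.

infinity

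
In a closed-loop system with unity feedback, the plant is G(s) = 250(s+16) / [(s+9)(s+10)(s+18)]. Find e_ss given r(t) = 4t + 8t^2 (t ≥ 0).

infinity

System type = 0 (no poles at s=0). Treating each term separately:
  • 4t: a type-0 system cannot track it, e_ss → ∞.
  • 8t^2: a type-0 system cannot track it, e_ss → ∞.
The unbounded component dominates.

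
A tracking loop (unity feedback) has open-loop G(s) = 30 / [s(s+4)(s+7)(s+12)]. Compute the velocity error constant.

5/56

G(s) has one factor of s in the denominator, so the system is type 1.
K_v = lim_{s→0} s·G(s) = 30 / (4·7·12) = 5/56.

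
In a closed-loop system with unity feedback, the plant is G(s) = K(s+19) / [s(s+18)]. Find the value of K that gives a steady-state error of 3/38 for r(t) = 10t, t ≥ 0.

One free integrator in G(s): this is a type 1 system.
K_v = lim_{s→0} s·G(s) = K·19 / (18) = (19/18)·K.
e_ss = 10/K_v = 3/38 ⇒ K_v = 380/3 ⇒ K = (380/3)/(19/18) = 120.

120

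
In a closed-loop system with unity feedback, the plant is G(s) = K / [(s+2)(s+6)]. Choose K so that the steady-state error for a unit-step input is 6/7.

System type = 0 (no poles at s=0).
K_p = lim_{s→0} G(s) = K / (2·6) = (1/12)·K.
e_ss = 1/(1 + K_p) = 6/7 ⇒ 1 + (1/12)·K = 7/6 ⇒ K = 2.

2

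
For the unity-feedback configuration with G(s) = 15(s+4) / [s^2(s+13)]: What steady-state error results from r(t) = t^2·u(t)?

System type = 2 (two poles at s=0).
K_a = lim_{s→0} s^2·G(s) = 15·4 / (13) = 60/13.
r(t) = t^2 gives R(s) = 2/s^3.
e_ss = 2/K_a = 2/(60/13) = 13/30.

13/30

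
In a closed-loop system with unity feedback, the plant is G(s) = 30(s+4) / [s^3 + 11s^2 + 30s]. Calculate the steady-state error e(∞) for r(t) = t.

0.25

The denominator has no term below 30s — 1 pole at s=0, type 1.
K_v = lim_{s→0} s·G(s) = 30·4 / 30 = 4.
e_ss = 1/K_v = 1/4 = 0.25.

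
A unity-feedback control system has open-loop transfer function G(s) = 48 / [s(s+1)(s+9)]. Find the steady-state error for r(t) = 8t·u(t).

One free integrator in G(s): this is a type 1 system.
K_v = lim_{s→0} s·G(s) = 48 / (1·9) = 16/3.
e_ss = 8/K_v = 8/(16/3) = 1.5.

1.5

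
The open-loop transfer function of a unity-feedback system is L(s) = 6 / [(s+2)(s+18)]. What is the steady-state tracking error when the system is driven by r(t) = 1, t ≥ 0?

No free integrators in L(s): this is a type 0 system.
K_p = lim_{s→0} L(s) = 6 / (2·18) = 1/6.
e_ss = 1/(1 + K_p) = 1/(7/6) = 6/7.

6/7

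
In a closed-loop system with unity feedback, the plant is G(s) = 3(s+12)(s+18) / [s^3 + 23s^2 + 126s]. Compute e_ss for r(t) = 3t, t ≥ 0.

7/12

Lowest-order denominator term is 126s, so the open loop has 1 pole at the origin → type 1 system.
K_v = lim_{s→0} s·G(s) = 3·12·18 / 126 = 36/7.
e_ss = 3/K_v = 3/(36/7) = 7/12.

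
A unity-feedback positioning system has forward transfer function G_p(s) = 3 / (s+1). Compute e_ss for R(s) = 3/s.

0.75

G_p(s) has no factors of s in the denominator, so the system is type 0.
K_p = lim_{s→0} G_p(s) = 3 / (1) = 3.
e_ss = 3/(1 + K_p) = 3/4 = 0.75.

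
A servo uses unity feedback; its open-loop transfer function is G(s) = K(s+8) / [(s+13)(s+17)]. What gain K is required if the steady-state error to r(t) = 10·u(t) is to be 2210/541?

40

System type = 0 (no poles at s=0).
K_p = lim_{s→0} G(s) = K·8 / (13·17) = (8/221)·K.
e_ss = 10/(1 + K_p) = 2210/541 ⇒ 1 + (8/221)·K = 541/221 ⇒ K = 40.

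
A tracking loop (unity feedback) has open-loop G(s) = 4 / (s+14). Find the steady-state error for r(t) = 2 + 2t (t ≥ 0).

infinity

The open loop has no poles at the origin → type 0 system. By superposition:
  • 2: e_ss = 2/(1+K_p) with K_p=2/7 → 14/9.
  • 2t: a type-0 system cannot track it, e_ss → ∞.
The unbounded component dominates.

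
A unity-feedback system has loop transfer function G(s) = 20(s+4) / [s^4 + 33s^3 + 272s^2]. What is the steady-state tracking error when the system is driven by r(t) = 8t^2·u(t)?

Lowest-order denominator term is 272s^2, so the open loop has 2 poles at the origin → type 2 system.
K_a = lim_{s→0} s^2·G(s) = 20·4 / 272 = 5/17.
r(t) = 8t^2 gives R(s) = 16/s^3.
e_ss = 16/K_a = 16/(5/17) = 54.4.

54.4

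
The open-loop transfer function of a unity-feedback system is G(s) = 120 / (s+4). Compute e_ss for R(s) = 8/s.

8/31

The open loop has no poles at the origin → type 0 system.
K_p = lim_{s→0} G(s) = 120 / (4) = 30.
e_ss = 8/(1 + K_p) = 8/31.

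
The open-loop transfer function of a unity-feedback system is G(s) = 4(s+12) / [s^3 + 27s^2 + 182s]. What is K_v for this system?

24/91

Lowest-order denominator term is 182s, so the open loop has 1 pole at the origin → type 1 system.
K_v = lim_{s→0} s·G(s) = 4·12 / 182 = 24/91.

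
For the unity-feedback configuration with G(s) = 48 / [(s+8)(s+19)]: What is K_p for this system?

6/19

G(s) has no factors of s in the denominator, so the system is type 0.
K_p = lim_{s→0} G(s) = 48 / (8·19) = 6/19.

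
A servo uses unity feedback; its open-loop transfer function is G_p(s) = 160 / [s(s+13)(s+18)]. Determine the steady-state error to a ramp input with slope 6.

G_p(s) has one factor of s in the denominator, so the system is type 1.
K_v = lim_{s→0} s·G_p(s) = 160 / (13·18) = 80/117.
e_ss = 6/K_v = 6/(80/117) = 8.775.

8.775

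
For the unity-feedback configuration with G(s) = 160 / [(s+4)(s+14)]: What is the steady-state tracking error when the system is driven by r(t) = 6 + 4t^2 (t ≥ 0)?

infinity

System type = 0 (no poles at s=0). Treating each term separately:
  • 6: e_ss = 6/(1+K_p) with K_p=20/7 → 14/9.
  • 4t^2: a type-0 system cannot track it, e_ss → ∞.
The unbounded component dominates.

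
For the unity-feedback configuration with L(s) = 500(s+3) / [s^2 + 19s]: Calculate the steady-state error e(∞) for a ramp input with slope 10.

19/150

Lowest-order denominator term is 19s, so the open loop has 1 pole at the origin → type 1 system.
K_v = lim_{s→0} s·L(s) = 500·3 / 19 = 1500/19.
e_ss = 10/K_v = 10/(1500/19) = 19/150.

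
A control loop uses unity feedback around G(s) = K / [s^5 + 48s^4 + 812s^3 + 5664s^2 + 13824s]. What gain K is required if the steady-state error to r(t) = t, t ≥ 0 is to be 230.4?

60

The denominator has no term below 13824s — 1 pole at s=0, type 1.
K_v = lim_{s→0} s·G(s) = K / 13824 = (1/13824)·K.
e_ss = 1/K_v = 230.4 ⇒ K_v = 5/1152 ⇒ K = (5/1152)/(1/13824) = 60.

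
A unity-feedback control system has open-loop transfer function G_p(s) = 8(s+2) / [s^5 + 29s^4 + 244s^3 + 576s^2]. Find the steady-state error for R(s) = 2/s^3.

72

Lowest-order denominator term is 576s^2, so the open loop has 2 poles at the origin → type 2 system.
K_a = lim_{s→0} s^2·G_p(s) = 8·2 / 576 = 1/36.
r(t) = t^2 gives R(s) = 2/s^3.
e_ss = 2/K_a = 2/(1/36) = 72.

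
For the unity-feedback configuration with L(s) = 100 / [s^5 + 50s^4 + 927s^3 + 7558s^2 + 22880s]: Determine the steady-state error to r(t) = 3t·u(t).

The denominator has no term below 22880s — 1 pole at s=0, type 1.
K_v = lim_{s→0} s·L(s) = 100 / 22880 = 5/1144.
e_ss = 3/K_v = 3/(5/1144) = 686.4.

686.4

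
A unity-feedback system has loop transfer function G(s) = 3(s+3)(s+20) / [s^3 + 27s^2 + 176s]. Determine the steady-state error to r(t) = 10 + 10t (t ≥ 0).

88/9

Factoring s from the denominator leaves a polynomial with constant term 176, so the system is type 1. Taking each input component in turn:
  • 10: tracked with zero error.
  • 10t: e_ss = 10/K_v with K_v=45/44 → 88/9.
Total e_ss = 88/9.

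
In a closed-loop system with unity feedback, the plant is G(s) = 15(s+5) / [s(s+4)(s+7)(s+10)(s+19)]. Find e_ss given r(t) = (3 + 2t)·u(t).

2128/15

The open loop has one pole at the origin → type 1 system. Taking each input component in turn:
  • 3: tracked with zero error.
  • 2t: e_ss = 2/K_v with K_v=15/1064 → 2128/15.
Total e_ss = 2128/15.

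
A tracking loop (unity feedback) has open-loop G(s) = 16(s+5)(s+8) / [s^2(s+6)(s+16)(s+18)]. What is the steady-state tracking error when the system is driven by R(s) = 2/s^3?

5.4

G(s) has two factors of s in the denominator, so the system is type 2.
K_a = lim_{s→0} s^2·G(s) = 16·5·8 / (6·16·18) = 10/27.
r(t) = t^2 gives R(s) = 2/s^3.
e_ss = 2/K_a = 2/(10/27) = 5.4.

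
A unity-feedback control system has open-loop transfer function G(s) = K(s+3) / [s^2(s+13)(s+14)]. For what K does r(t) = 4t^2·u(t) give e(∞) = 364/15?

20

Two free integrators in G(s): this is a type 2 system.
K_a = lim_{s→0} s^2·G(s) = K·3 / (13·14) = (3/182)·K.
e_ss = 8/K_a = 364/15 ⇒ K_a = 30/91 ⇒ K = (30/91)/(3/182) = 20.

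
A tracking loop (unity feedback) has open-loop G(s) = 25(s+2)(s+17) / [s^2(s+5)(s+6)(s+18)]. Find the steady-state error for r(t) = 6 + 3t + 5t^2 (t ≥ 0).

G(s) has two factors of s in the denominator, so the system is type 2. By superposition:
  • 6: tracked with zero error.
  • 3t: tracked with zero error.
  • 5t^2: e_ss = 10/K_a with K_a=85/54 → 108/17.
Total e_ss = 108/17.

108/17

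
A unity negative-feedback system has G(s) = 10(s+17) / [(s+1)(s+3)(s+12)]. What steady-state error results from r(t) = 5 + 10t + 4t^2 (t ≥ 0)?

The open loop has no poles at the origin → type 0 system. Taking each input component in turn:
  • 5: e_ss = 5/(1+K_p) with K_p=85/18 → 90/103.
  • 10t: a type-0 system cannot track it, e_ss → ∞.
  • 4t^2: a type-0 system cannot track it, e_ss → ∞.
The unbounded component dominates.

infinity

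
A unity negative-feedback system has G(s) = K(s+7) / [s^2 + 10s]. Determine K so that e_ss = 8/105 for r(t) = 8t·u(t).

The denominator has no term below 10s — 1 pole at s=0, type 1.
K_v = lim_{s→0} s·G(s) = K·7 / 10 = 0.7·K.
e_ss = 8/K_v = 8/105 ⇒ K_v = 105 ⇒ K = 105/0.7 = 150.

150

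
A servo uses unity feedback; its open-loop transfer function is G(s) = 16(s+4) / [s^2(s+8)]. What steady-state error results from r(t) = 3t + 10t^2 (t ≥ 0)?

System type = 2 (two poles at s=0). Treating each term separately:
  • 3t: tracked with zero error.
  • 10t^2: e_ss = 20/K_a with K_a=8 → 2.5.
Total e_ss = 2.5.

2.5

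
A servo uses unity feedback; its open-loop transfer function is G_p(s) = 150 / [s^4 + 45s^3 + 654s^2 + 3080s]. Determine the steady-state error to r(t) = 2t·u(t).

Lowest-order denominator term is 3080s, so the open loop has 1 pole at the origin → type 1 system.
K_v = lim_{s→0} s·G_p(s) = 150 / 3080 = 15/308.
e_ss = 2/K_v = 2/(15/308) = 616/15.

616/15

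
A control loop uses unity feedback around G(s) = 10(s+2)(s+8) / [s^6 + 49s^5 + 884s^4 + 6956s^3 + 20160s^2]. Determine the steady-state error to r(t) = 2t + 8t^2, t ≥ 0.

2016

Factoring s^2 from the denominator leaves a polynomial with constant term 20160, so the system is type 2. Taking each input component in turn:
  • 2t: tracked with zero error.
  • 8t^2: e_ss = 16/K_a with K_a=1/126 → 2016.
Total e_ss = 2016.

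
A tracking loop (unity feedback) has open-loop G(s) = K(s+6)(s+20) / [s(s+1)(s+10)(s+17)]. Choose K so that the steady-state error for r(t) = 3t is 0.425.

The open loop has one pole at the origin → type 1 system.
K_v = lim_{s→0} s·G(s) = K·6·20 / (1·10·17) = (12/17)·K.
e_ss = 3/K_v = 0.425 ⇒ K_v = 120/17 ⇒ K = (120/17)/(12/17) = 10.

10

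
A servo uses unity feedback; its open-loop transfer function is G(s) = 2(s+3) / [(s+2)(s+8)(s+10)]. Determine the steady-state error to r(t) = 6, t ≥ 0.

No free integrators in G(s): this is a type 0 system.
K_p = lim_{s→0} G(s) = 2·3 / (2·8·10) = 0.0375.
e_ss = 6/(1 + K_p) = 6/1.0375 = 480/83.

480/83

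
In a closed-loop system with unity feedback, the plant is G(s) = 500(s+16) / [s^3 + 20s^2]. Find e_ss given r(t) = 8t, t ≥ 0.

0

The denominator has no term below 20s^2 — 2 poles at s=0, type 2.
A type-2 system has K_v = ∞, so it tracks a ramp input with zero steady-state error.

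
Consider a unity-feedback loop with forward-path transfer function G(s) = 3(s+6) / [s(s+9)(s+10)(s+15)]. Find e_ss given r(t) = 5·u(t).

One free integrator in G(s): this is a type 1 system.
A type-1 system has K_p = ∞, so it tracks a step input with zero steady-state error.

0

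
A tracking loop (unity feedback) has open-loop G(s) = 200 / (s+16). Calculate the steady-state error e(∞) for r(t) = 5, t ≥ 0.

The open loop has no poles at the origin → type 0 system.
K_p = lim_{s→0} G(s) = 200 / (16) = 12.5.
e_ss = 5/(1 + K_p) = 5/13.5 = 10/27.

10/27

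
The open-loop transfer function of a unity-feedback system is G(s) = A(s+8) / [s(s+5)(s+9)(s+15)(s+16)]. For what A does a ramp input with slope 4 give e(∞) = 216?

The open loop has one pole at the origin → type 1 system.
K_v = lim_{s→0} s·G(s) = A·8 / (5·9·15·16) = (1/1350)·A.
e_ss = 4/K_v = 216 ⇒ K_v = 1/54 ⇒ A = (1/54)/(1/1350) = 25.

25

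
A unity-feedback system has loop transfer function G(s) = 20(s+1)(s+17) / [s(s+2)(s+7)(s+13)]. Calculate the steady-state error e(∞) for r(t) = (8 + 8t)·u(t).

364/85

G(s) has one factor of s in the denominator, so the system is type 1. Treating each term separately:
  • 8: tracked with zero error.
  • 8t: e_ss = 8/K_v with K_v=170/91 → 364/85.
Total e_ss = 364/85.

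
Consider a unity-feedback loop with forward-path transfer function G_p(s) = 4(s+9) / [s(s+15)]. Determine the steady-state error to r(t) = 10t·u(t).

System type = 1 (one pole at s=0).
K_v = lim_{s→0} s·G_p(s) = 4·9 / (15) = 2.4.
e_ss = 10/K_v = 10/2.4 = 25/6.

25/6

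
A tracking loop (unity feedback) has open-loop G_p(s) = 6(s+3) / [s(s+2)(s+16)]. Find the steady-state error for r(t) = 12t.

One free integrator in G_p(s): this is a type 1 system.
K_v = lim_{s→0} s·G_p(s) = 6·3 / (2·16) = 0.5625.
e_ss = 12/K_v = 12/0.5625 = 64/3.

64/3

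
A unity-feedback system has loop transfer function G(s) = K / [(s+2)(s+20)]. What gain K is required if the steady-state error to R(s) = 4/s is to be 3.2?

System type = 0 (no poles at s=0).
K_p = lim_{s→0} G(s) = K / (2·20) = 0.025·K.
e_ss = 4/(1 + K_p) = 3.2 ⇒ 1 + 0.025·K = 1.25 ⇒ K = 10.

10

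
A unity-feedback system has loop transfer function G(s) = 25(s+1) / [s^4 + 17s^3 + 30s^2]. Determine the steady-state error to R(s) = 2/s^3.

2.4

The denominator has no term below 30s^2 — 2 poles at s=0, type 2.
K_a = lim_{s→0} s^2·G(s) = 25·1 / 30 = 5/6.
r(t) = t^2 gives R(s) = 2/s^3.
e_ss = 2/K_a = 2/(5/6) = 2.4.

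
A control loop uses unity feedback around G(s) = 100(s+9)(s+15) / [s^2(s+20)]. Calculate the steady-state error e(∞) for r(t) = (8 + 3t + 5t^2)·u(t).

2/135

System type = 2 (two poles at s=0). Treating each term separately:
  • 8: tracked with zero error.
  • 3t: tracked with zero error.
  • 5t^2: e_ss = 10/K_a with K_a=675 → 2/135.
Total e_ss = 2/135.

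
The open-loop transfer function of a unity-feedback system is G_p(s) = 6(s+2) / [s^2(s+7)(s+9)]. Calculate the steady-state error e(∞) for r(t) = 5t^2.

52.5

G_p(s) has two factors of s in the denominator, so the system is type 2.
K_a = lim_{s→0} s^2·G_p(s) = 6·2 / (7·9) = 4/21.
r(t) = 5t^2 gives R(s) = 10/s^3.
e_ss = 10/K_a = 10/(4/21) = 52.5.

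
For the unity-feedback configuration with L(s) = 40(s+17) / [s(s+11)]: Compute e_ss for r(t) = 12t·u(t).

33/170

L(s) has one factor of s in the denominator, so the system is type 1.
K_v = lim_{s→0} s·L(s) = 40·17 / (11) = 680/11.
e_ss = 12/K_v = 12/(680/11) = 33/170.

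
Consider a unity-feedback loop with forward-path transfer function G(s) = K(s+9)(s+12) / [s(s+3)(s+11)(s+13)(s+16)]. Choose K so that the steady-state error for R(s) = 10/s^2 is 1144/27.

G(s) has one factor of s in the denominator, so the system is type 1.
K_v = lim_{s→0} s·G(s) = K·9·12 / (3·11·13·16) = (9/572)·K.
e_ss = 10/K_v = 1144/27 ⇒ K_v = 135/572 ⇒ K = (135/572)/(9/572) = 15.

15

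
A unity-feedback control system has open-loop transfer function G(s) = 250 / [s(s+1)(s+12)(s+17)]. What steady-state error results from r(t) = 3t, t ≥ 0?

2.448

System type = 1 (one pole at s=0).
K_v = lim_{s→0} s·G(s) = 250 / (1·12·17) = 125/102.
e_ss = 3/K_v = 3/(125/102) = 2.448.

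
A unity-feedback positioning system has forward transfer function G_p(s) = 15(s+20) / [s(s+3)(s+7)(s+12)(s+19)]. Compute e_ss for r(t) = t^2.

System type = 1 (one pole at s=0).
K_a = lim_{s→0} s^2·G_p(s) = 0; the steady-state error to this parabolic input grows without bound.

infinity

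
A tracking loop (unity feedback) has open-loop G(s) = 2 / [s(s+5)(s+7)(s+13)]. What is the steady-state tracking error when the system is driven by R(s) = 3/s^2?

682.5

System type = 1 (one pole at s=0).
K_v = lim_{s→0} s·G(s) = 2 / (5·7·13) = 2/455.
e_ss = 3/K_v = 3/(2/455) = 682.5.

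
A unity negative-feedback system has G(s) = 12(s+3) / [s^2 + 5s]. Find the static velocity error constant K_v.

7.2

Lowest-order denominator term is 5s, so the open loop has 1 pole at the origin → type 1 system.
K_v = lim_{s→0} s·G(s) = 12·3 / 5 = 7.2.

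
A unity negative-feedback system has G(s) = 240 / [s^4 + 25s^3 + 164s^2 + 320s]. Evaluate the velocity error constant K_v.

Factoring s from the denominator leaves a polynomial with constant term 320, so the system is type 1.
K_v = lim_{s→0} s·G(s) = 240 / 320 = 0.75.

0.75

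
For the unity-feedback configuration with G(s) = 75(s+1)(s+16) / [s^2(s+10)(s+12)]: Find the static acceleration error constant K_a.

System type = 2 (two poles at s=0).
K_a = lim_{s→0} s^2·G(s) = 75·1·16 / (10·12) = 10.

10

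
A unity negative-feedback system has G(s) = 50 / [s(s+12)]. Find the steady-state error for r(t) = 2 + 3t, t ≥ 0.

0.72

System type = 1 (one pole at s=0). By superposition:
  • 2: tracked with zero error.
  • 3t: e_ss = 3/K_v with K_v=25/6 → 0.72.
Total e_ss = 0.72.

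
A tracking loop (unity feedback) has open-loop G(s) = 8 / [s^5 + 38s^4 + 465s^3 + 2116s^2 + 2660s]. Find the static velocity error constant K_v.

Factoring s from the denominator leaves a polynomial with constant term 2660, so the system is type 1.
K_v = lim_{s→0} s·G(s) = 8 / 2660 = 2/665.

2/665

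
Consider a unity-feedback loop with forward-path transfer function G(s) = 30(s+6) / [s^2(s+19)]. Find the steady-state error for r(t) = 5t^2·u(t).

Two free integrators in G(s): this is a type 2 system.
K_a = lim_{s→0} s^2·G(s) = 30·6 / (19) = 180/19.
r(t) = 5t^2 gives R(s) = 10/s^3.
e_ss = 10/K_a = 10/(180/19) = 19/18.

19/18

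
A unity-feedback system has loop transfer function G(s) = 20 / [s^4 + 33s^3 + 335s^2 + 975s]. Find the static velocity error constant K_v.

Lowest-order denominator term is 975s, so the open loop has 1 pole at the origin → type 1 system.
K_v = lim_{s→0} s·G(s) = 20 / 975 = 4/195.

4/195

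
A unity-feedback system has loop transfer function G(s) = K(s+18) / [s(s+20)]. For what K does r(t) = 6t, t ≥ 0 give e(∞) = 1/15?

100

One free integrator in G(s): this is a type 1 system.
K_v = lim_{s→0} s·G(s) = K·18 / (20) = 0.9·K.
e_ss = 6/K_v = 1/15 ⇒ K_v = 90 ⇒ K = 90/0.9 = 100.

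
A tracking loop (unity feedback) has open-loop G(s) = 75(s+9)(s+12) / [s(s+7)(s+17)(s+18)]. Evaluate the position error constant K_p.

infinity

K_p = lim_{s→0} G(s); with 1 pole at the origin the limit diverges, so K_p = ∞.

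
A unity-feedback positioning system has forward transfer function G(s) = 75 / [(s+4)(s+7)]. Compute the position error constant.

75/28

G(s) has no factors of s in the denominator, so the system is type 0.
K_p = lim_{s→0} G(s) = 75 / (4·7) = 75/28.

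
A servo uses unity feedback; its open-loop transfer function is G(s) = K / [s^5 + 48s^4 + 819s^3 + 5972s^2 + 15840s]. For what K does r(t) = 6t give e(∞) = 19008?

Factoring s from the denominator leaves a polynomial with constant term 15840, so the system is type 1.
K_v = lim_{s→0} s·G(s) = K / 15840 = (1/15840)·K.
e_ss = 6/K_v = 19008 ⇒ K_v = 1/3168 ⇒ K = (1/3168)/(1/15840) = 5.

5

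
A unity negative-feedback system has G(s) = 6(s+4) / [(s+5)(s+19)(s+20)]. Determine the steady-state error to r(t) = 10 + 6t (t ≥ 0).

G(s) has no factors of s in the denominator, so the system is type 0. By superposition:
  • 10: e_ss = 10/(1+K_p) with K_p=6/475 → 4750/481.
  • 6t: a type-0 system cannot track it, e_ss → ∞.
The unbounded component dominates.

infinity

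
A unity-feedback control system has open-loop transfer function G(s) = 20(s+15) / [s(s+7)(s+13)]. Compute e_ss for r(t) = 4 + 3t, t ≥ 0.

The open loop has one pole at the origin → type 1 system. Taking each input component in turn:
  • 4: tracked with zero error.
  • 3t: e_ss = 3/K_v with K_v=300/91 → 0.91.
Total e_ss = 0.91.

0.91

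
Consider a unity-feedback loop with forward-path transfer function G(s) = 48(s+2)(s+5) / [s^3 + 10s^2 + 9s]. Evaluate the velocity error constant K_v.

160/3

Factoring s from the denominator leaves a polynomial with constant term 9, so the system is type 1.
K_v = lim_{s→0} s·G(s) = 48·2·5 / 9 = 160/3.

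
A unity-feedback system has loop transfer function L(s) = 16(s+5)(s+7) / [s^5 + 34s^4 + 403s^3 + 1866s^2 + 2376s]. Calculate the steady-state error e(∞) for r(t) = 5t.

The denominator has no term below 2376s — 1 pole at s=0, type 1.
K_v = lim_{s→0} s·L(s) = 16·5·7 / 2376 = 70/297.
e_ss = 5/K_v = 5/(70/297) = 297/14.

297/14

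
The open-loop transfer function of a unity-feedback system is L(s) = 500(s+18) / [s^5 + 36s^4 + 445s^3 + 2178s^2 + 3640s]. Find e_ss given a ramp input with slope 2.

182/225

The denominator has no term below 3640s — 1 pole at s=0, type 1.
K_v = lim_{s→0} s·L(s) = 500·18 / 3640 = 225/91.
e_ss = 2/K_v = 2/(225/91) = 182/225.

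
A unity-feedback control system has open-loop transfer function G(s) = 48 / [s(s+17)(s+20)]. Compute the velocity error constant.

System type = 1 (one pole at s=0).
K_v = lim_{s→0} s·G(s) = 48 / (17·20) = 12/85.

12/85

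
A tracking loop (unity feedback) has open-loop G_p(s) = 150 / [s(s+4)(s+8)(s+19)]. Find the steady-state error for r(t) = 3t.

12.16

G_p(s) has one factor of s in the denominator, so the system is type 1.
K_v = lim_{s→0} s·G_p(s) = 150 / (4·8·19) = 75/304.
e_ss = 3/K_v = 3/(75/304) = 12.16.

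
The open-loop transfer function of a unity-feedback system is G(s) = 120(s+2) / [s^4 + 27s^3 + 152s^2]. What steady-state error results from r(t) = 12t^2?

15.2

Lowest-order denominator term is 152s^2, so the open loop has 2 poles at the origin → type 2 system.
K_a = lim_{s→0} s^2·G(s) = 120·2 / 152 = 30/19.
r(t) = 12t^2 gives R(s) = 24/s^3.
e_ss = 24/K_a = 24/(30/19) = 15.2.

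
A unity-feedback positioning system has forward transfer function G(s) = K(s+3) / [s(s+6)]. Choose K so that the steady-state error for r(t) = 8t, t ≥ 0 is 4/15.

60

One free integrator in G(s): this is a type 1 system.
K_v = lim_{s→0} s·G(s) = K·3 / (6) = 0.5·K.
e_ss = 8/K_v = 4/15 ⇒ K_v = 30 ⇒ K = 30/0.5 = 60.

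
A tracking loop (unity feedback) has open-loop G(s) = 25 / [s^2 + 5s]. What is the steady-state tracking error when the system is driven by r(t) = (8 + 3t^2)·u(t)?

infinity

Lowest-order denominator term is 5s, so the open loop has 1 pole at the origin → type 1 system. By superposition:
  • 8: tracked with zero error.
  • 3t^2: a type-1 system cannot track it, e_ss → ∞.
The unbounded component dominates.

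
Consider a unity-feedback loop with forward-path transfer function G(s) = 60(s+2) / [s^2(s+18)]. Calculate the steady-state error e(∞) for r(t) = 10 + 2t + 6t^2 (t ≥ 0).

1.8

The open loop has two poles at the origin → type 2 system. Taking each input component in turn:
  • 10: tracked with zero error.
  • 2t: tracked with zero error.
  • 6t^2: e_ss = 12/K_a with K_a=20/3 → 1.8.
Total e_ss = 1.8.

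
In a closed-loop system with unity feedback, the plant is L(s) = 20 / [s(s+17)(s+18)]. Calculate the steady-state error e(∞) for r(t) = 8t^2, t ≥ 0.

One free integrator in L(s): this is a type 1 system.
K_a = lim_{s→0} s^2·L(s) = 0; the steady-state error to this parabolic input grows without bound.

infinity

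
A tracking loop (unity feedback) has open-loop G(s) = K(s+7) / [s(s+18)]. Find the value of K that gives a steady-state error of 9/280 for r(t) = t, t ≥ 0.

80

G(s) has one factor of s in the denominator, so the system is type 1.
K_v = lim_{s→0} s·G(s) = K·7 / (18) = (7/18)·K.
e_ss = 1/K_v = 9/280 ⇒ K_v = 280/9 ⇒ K = (280/9)/(7/18) = 80.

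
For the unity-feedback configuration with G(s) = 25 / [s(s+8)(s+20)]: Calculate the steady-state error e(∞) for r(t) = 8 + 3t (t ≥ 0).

19.2

One free integrator in G(s): this is a type 1 system. Treating each term separately:
  • 8: tracked with zero error.
  • 3t: e_ss = 3/K_v with K_v=5/32 → 19.2.
Total e_ss = 19.2.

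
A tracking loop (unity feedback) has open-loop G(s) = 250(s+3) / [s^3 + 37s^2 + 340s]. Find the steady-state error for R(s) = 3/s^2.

Factoring s from the denominator leaves a polynomial with constant term 340, so the system is type 1.
K_v = lim_{s→0} s·G(s) = 250·3 / 340 = 75/34.
e_ss = 3/K_v = 3/(75/34) = 1.36.

1.36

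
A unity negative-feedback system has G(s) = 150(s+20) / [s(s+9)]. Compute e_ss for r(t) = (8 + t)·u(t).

0.003

G(s) has one factor of s in the denominator, so the system is type 1. By superposition:
  • 8: tracked with zero error.
  • t: e_ss = 1/K_v with K_v=1000/3 → 0.003.
Total e_ss = 0.003.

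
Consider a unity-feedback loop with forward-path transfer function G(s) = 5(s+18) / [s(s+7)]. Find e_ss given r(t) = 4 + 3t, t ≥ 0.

System type = 1 (one pole at s=0). By superposition:
  • 4: tracked with zero error.
  • 3t: e_ss = 3/K_v with K_v=90/7 → 7/30.
Total e_ss = 7/30.

7/30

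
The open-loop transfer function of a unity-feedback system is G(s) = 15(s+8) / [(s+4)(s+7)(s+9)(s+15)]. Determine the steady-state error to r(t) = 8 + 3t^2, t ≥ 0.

infinity

System type = 0 (no poles at s=0). By superposition:
  • 8: e_ss = 8/(1+K_p) with K_p=2/63 → 504/65.
  • 3t^2: a type-0 system cannot track it, e_ss → ∞.
The unbounded component dominates.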